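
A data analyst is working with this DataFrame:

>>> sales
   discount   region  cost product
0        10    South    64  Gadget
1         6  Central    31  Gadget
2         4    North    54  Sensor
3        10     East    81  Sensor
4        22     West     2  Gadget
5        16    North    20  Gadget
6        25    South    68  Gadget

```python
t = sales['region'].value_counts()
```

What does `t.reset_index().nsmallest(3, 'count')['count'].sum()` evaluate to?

3

value_counts of region:
region
South      2
North      2
Central    1
East       1
West       1
Name: count, dtype: int64
reset_index():
    region  count
0    South      2
1    North      2
2  Central      1
3     East      1
4     West      1
take 3 rows with smallest count:
    region  count
2  Central      1
3     East      1
4     West      1
sum of column 'count' → 3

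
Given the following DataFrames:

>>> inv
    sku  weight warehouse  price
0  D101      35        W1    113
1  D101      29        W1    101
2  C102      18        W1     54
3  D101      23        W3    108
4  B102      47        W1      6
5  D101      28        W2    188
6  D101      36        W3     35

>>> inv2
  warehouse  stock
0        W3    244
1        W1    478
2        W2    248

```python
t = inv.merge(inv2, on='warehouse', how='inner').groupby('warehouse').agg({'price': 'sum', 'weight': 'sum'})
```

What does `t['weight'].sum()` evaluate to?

216

merge on 'warehouse' (how='inner') → 7 rows:
    sku  weight warehouse  price  stock
0  D101      35        W1    113    478
1  D101      29        W1    101    478
2  C102      18        W1     54    478
3  D101      23        W3    108    244
4  B102      47        W1      6    478
5  D101      28        W2    188    248
6  D101      36        W3     35    244
group by warehouse: sum(price), sum(weight):
           price  weight
warehouse               
W1           274     129
W2           188      28
W3           143      59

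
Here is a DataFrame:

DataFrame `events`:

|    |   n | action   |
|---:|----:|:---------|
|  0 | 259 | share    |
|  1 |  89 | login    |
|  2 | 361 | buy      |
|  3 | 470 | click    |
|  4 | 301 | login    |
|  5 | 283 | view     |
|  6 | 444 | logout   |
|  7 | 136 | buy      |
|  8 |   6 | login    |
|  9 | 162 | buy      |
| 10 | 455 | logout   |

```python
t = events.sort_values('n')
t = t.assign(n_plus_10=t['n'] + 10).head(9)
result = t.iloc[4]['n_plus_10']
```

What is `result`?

sort by n:
      n  action
8     6   login
1    89   login
7   136     buy
9   162     buy
0   259   share
5   283    view
4   301   login
2   361     buy
6   444  logout
10  455  logout
3   470   click
add column n_plus_10 = t['n'] + 10:
      n  action  n_plus_10
8     6   login         16
1    89   login         99
7   136     buy        146
9   162     buy        172
0   259   share        269
5   283    view        293
4   301   login        311
2   361     buy        371
6   444  logout        454
10  455  logout        465
3   470   click        480
take first 9 rows:
     n  action  n_plus_10
8    6   login         16
1   89   login         99
7  136     buy        146
9  162     buy        172
0  259   share        269
5  283    view        293
4  301   login        311
2  361     buy        371
6  444  logout        454
Reading off the value at position 4, column 'n_plus_10', we get 269.

269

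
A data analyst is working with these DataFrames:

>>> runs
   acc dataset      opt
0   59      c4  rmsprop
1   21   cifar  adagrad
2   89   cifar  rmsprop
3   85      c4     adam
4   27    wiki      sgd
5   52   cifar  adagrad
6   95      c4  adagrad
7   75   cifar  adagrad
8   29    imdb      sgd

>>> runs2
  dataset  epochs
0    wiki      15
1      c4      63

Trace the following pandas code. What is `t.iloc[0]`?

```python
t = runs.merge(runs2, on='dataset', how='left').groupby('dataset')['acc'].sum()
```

239

merge on 'dataset' (how='left') → 9 rows:
   acc dataset      opt  epochs
0   59      c4  rmsprop    63.0
1   21   cifar  adagrad     NaN
2   89   cifar  rmsprop     NaN
3   85      c4     adam    63.0
4   27    wiki      sgd    15.0
5   52   cifar  adagrad     NaN
6   95      c4  adagrad    63.0
7   75   cifar  adagrad     NaN
8   29    imdb      sgd     NaN
group by dataset, sum of acc:
dataset
c4       239
cifar    237
imdb      29
wiki      27
Name: acc, dtype: int64
Finally, value at position 0 = 239.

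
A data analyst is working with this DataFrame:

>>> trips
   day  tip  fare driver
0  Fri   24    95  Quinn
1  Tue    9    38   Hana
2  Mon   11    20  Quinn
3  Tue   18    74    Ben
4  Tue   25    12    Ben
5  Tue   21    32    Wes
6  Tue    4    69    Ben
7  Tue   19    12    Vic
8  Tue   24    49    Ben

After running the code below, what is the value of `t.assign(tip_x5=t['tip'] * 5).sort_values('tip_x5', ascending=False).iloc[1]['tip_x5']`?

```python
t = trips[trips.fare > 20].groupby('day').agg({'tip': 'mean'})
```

76.0

filter rows where fare > 20:
   day  tip  fare driver
0  Fri   24    95  Quinn
1  Tue    9    38   Hana
3  Tue   18    74    Ben
5  Tue   21    32    Wes
6  Tue    4    69    Ben
8  Tue   24    49    Ben
group by day, mean of tip:
      tip
day      
Fri  24.0
Tue  15.2
add column tip_x5 = t['tip'] * 5:
      tip  tip_x5
day              
Fri  24.0   120.0
Tue  15.2    76.0
sort by tip_x5 descending:
      tip  tip_x5
day              
Fri  24.0   120.0
Tue  15.2    76.0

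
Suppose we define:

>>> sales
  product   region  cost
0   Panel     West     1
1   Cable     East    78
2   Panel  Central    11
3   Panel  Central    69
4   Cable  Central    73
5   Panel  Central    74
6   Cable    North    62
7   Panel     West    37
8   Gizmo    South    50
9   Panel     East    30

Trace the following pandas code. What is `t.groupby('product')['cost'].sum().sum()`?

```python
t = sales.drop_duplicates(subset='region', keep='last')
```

drop duplicate region (keep=last):
  product   region  cost
5   Panel  Central    74
6   Cable    North    62
7   Panel     West    37
8   Gizmo    South    50
9   Panel     East    30
group by product, sum of cost:
product
Cable     62
Gizmo     50
Panel    141
Name: cost, dtype: int64
Then the sum of the resulting series: 253

253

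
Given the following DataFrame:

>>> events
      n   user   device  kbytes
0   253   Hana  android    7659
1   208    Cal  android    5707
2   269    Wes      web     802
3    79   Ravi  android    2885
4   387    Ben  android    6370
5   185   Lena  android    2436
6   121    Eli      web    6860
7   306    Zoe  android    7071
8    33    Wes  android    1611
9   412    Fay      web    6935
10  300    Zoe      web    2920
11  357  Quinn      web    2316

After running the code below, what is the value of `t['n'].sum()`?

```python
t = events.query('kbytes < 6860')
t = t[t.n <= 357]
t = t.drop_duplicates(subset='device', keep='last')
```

filter rows where kbytes < 6860:
      n   user   device  kbytes
1   208    Cal  android    5707
2   269    Wes      web     802
3    79   Ravi  android    2885
4   387    Ben  android    6370
5   185   Lena  android    2436
8    33    Wes  android    1611
10  300    Zoe      web    2920
11  357  Quinn      web    2316
filter rows where n <= 357:
      n   user   device  kbytes
1   208    Cal  android    5707
2   269    Wes      web     802
3    79   Ravi  android    2885
5   185   Lena  android    2436
8    33    Wes  android    1611
10  300    Zoe      web    2920
11  357  Quinn      web    2316
drop duplicate device (keep=last):
      n   user   device  kbytes
8    33    Wes  android    1611
11  357  Quinn      web    2316
The sum of column 'n' is 390.

390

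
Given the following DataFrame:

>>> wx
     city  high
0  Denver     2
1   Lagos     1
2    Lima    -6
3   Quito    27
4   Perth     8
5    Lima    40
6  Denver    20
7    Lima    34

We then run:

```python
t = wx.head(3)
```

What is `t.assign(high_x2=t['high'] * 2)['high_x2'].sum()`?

-6

take first 3 rows:
     city  high
0  Denver     2
1   Lagos     1
2    Lima    -6
add column high_x2 = t['high'] * 2:
     city  high  high_x2
0  Denver     2        4
1   Lagos     1        2
2    Lima    -6      -12
Hence -6.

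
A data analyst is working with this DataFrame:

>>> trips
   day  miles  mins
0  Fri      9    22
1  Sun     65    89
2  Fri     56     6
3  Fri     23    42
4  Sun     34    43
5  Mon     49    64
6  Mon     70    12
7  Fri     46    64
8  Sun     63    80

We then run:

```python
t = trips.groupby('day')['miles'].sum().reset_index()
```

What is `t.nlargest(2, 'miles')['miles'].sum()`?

296

group by day, sum of miles:
day
Fri    134
Mon    119
Sun    162
Name: miles, dtype: int64
reset_index():
   day  miles
0  Fri    134
1  Mon    119
2  Sun    162
take 2 rows with largest miles:
   day  miles
2  Sun    162
0  Fri    134
Hence 296.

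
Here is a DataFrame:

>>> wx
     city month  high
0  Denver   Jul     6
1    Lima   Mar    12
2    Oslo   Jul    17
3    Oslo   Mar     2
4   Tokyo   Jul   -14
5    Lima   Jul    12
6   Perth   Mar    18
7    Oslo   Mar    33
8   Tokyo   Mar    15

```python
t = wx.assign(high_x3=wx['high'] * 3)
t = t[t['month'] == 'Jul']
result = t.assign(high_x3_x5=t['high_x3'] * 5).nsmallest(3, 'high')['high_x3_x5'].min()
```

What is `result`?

-210

add column high_x3 = wx['high'] * 3:
     city month  high  high_x3
0  Denver   Jul     6       18
1    Lima   Mar    12       36
2    Oslo   Jul    17       51
3    Oslo   Mar     2        6
4   Tokyo   Jul   -14      -42
5    Lima   Jul    12       36
6   Perth   Mar    18       54
7    Oslo   Mar    33       99
8   Tokyo   Mar    15       45
filter rows where month == 'Jul':
     city month  high  high_x3
0  Denver   Jul     6       18
2    Oslo   Jul    17       51
4   Tokyo   Jul   -14      -42
5    Lima   Jul    12       36
add column high_x3_x5 = t['high_x3'] * 5:
     city month  high  high_x3  high_x3_x5
0  Denver   Jul     6       18          90
2    Oslo   Jul    17       51         255
4   Tokyo   Jul   -14      -42        -210
5    Lima   Jul    12       36         180
take 3 rows with smallest high:
     city month  high  high_x3  high_x3_x5
4   Tokyo   Jul   -14      -42        -210
0  Denver   Jul     6       18          90
5    Lima   Jul    12       36         180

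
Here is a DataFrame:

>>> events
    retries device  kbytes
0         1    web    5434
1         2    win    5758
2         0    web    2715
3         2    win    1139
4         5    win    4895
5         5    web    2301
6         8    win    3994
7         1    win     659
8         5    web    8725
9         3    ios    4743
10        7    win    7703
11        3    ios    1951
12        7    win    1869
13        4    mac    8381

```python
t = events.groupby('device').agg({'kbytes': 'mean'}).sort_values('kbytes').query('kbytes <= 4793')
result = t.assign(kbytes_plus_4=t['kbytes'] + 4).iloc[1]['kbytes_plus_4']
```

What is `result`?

group by device, mean of kbytes:
             kbytes
device             
ios     3347.000000
mac     8381.000000
web     4793.750000
win     3716.714286
sort by kbytes:
             kbytes
device             
ios     3347.000000
win     3716.714286
web     4793.750000
mac     8381.000000
filter rows where kbytes <= 4793:
             kbytes
device             
ios     3347.000000
win     3716.714286
add column kbytes_plus_4 = t['kbytes'] + 4:
             kbytes  kbytes_plus_4
device                            
ios     3347.000000    3351.000000
win     3716.714286    3720.714286
Reading off the value at position 1, column 'kbytes_plus_4', we get 3720.71428571.

3720.71428571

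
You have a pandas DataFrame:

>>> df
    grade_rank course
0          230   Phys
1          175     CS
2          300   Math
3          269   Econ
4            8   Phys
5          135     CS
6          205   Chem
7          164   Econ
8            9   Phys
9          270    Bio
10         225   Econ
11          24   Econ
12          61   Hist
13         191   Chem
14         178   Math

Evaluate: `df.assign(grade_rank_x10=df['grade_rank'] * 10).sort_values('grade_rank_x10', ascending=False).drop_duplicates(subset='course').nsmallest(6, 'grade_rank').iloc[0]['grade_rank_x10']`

610

add column grade_rank_x10 = df['grade_rank'] * 10:
    grade_rank course  grade_rank_x10
0          230   Phys            2300
1          175     CS            1750
2          300   Math            3000
3          269   Econ            2690
4            8   Phys              80
5          135     CS            1350
6          205   Chem            2050
7          164   Econ            1640
8            9   Phys              90
9          270    Bio            2700
10         225   Econ            2250
11          24   Econ             240
12          61   Hist             610
13         191   Chem            1910
14         178   Math            1780
sort by grade_rank_x10 descending:
    grade_rank course  grade_rank_x10
2          300   Math            3000
9          270    Bio            2700
3          269   Econ            2690
0          230   Phys            2300
10         225   Econ            2250
6          205   Chem            2050
13         191   Chem            1910
14         178   Math            1780
1          175     CS            1750
7          164   Econ            1640
5          135     CS            1350
12          61   Hist             610
11          24   Econ             240
8            9   Phys              90
4            8   Phys              80
drop duplicate course (keep=first):
    grade_rank course  grade_rank_x10
2          300   Math            3000
9          270    Bio            2700
3          269   Econ            2690
0          230   Phys            2300
6          205   Chem            2050
1          175     CS            1750
12          61   Hist             610
take 6 rows with smallest grade_rank:
    grade_rank course  grade_rank_x10
12          61   Hist             610
1          175     CS            1750
6          205   Chem            2050
0          230   Phys            2300
3          269   Econ            2690
9          270    Bio            2700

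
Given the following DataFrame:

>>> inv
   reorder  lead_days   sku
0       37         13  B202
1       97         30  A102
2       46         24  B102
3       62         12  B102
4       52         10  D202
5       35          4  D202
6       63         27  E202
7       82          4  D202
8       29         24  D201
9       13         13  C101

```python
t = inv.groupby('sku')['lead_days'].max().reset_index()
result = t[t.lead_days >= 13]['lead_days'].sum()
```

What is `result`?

131

group by sku, max of lead_days:
sku
A102    30
B102    24
B202    13
C101    13
D201    24
D202    10
E202    27
Name: lead_days, dtype: int64
reset_index():
    sku  lead_days
0  A102         30
1  B102         24
2  B202         13
3  C101         13
4  D201         24
5  D202         10
6  E202         27
filter rows where lead_days >= 13:
    sku  lead_days
0  A102         30
1  B102         24
2  B202         13
3  C101         13
4  D201         24
6  E202         27
Then the sum of column 'lead_days': 131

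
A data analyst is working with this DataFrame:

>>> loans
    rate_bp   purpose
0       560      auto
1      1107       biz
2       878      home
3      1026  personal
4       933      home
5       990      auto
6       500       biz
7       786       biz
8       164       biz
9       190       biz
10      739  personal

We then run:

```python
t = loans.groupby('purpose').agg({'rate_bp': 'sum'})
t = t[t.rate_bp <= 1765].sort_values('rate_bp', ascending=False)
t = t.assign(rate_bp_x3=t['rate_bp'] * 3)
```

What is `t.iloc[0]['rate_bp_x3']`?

5295

group by purpose, sum of rate_bp:
          rate_bp
purpose          
auto         1550
biz          2747
home         1811
personal     1765
filter rows where rate_bp <= 1765:
          rate_bp
purpose          
auto         1550
personal     1765
sort by rate_bp descending:
          rate_bp
purpose          
personal     1765
auto         1550
add column rate_bp_x3 = t['rate_bp'] * 3:
          rate_bp  rate_bp_x3
purpose                      
personal     1765        5295
auto         1550        4650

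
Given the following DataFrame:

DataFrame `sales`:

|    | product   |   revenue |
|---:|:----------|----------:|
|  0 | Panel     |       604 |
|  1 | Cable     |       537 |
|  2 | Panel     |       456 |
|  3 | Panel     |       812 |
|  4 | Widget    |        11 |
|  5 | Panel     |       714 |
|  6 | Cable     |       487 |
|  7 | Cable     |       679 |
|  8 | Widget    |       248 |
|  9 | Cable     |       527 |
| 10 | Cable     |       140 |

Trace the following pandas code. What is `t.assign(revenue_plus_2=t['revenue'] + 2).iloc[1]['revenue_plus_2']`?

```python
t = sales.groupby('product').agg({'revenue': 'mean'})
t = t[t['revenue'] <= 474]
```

group by product, mean of revenue:
         revenue
product         
Cable      474.0
Panel      646.5
Widget     129.5
filter rows where revenue <= 474:
         revenue
product         
Cable      474.0
Widget     129.5
add column revenue_plus_2 = t['revenue'] + 2:
         revenue  revenue_plus_2
product                         
Cable      474.0           476.0
Widget     129.5           131.5

131.5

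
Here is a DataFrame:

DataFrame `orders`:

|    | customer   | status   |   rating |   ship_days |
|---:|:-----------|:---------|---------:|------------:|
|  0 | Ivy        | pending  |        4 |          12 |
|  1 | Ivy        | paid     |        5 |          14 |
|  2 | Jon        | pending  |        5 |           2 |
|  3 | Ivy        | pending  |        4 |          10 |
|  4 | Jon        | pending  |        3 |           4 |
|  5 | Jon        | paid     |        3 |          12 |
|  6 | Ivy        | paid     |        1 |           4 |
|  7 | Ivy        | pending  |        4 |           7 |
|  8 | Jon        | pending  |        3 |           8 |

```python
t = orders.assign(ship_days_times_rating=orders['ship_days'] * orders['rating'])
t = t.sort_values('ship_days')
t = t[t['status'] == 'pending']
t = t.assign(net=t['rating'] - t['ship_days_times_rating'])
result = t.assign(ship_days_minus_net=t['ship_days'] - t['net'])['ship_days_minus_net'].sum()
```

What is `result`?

182

add column ship_days_times_rating = orders['ship_days'] * orders['rating']:
  customer   status  rating  ship_days  ship_days_times_rating
0      Ivy  pending       4         12                      48
1      Ivy     paid       5         14                      70
2      Jon  pending       5          2                      10
3      Ivy  pending       4         10                      40
4      Jon  pending       3          4                      12
5      Jon     paid       3         12                      36
6      Ivy     paid       1          4                       4
7      Ivy  pending       4          7                      28
8      Jon  pending       3          8                      24
sort by ship_days:
  customer   status  rating  ship_days  ship_days_times_rating
2      Jon  pending       5          2                      10
4      Jon  pending       3          4                      12
6      Ivy     paid       1          4                       4
7      Ivy  pending       4          7                      28
8      Jon  pending       3          8                      24
3      Ivy  pending       4         10                      40
0      Ivy  pending       4         12                      48
5      Jon     paid       3         12                      36
1      Ivy     paid       5         14                      70
filter rows where status == 'pending':
  customer   status  rating  ship_days  ship_days_times_rating
2      Jon  pending       5          2                      10
4      Jon  pending       3          4                      12
7      Ivy  pending       4          7                      28
8      Jon  pending       3          8                      24
3      Ivy  pending       4         10                      40
0      Ivy  pending       4         12                      48
add column net = t['rating'] - t['ship_days_times_rating']:
  customer   status  rating  ship_days  ship_days_times_rating  net
2      Jon  pending       5          2                      10   -5
4      Jon  pending       3          4                      12   -9
7      Ivy  pending       4          7                      28  -24
8      Jon  pending       3          8                      24  -21
3      Ivy  pending       4         10                      40  -36
0      Ivy  pending       4         12                      48  -44
add column ship_days_minus_net = t['ship_days'] - t['net']:
  customer   status  rating  ship_days  ship_days_times_rating  net  ship_days_minus_net
2      Jon  pending       5          2                      10   -5                    7
4      Jon  pending       3          4                      12   -9                   13
7      Ivy  pending       4          7                      28  -24                   31
8      Jon  pending       3          8                      24  -21                   29
3      Ivy  pending       4         10                      40  -36                   46
0      Ivy  pending       4         12                      48  -44                   56
Reading off the sum of column 'ship_days_minus_net', we get 182.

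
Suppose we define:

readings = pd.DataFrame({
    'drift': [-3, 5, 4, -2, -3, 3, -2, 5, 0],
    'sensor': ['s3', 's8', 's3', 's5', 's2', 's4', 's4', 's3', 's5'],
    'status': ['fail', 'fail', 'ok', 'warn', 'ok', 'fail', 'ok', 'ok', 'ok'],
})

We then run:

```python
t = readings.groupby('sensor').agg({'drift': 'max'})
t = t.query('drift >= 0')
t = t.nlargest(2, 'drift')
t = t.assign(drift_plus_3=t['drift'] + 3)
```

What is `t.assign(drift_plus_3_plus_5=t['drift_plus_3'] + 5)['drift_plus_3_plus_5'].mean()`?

13.0

group by sensor, max of drift:
        drift
sensor       
s2         -3
s3          5
s4          3
s5          0
s8          5
filter rows where drift >= 0:
        drift
sensor       
s3          5
s4          3
s5          0
s8          5
take 2 rows with largest drift:
        drift
sensor       
s3          5
s8          5
add column drift_plus_3 = t['drift'] + 3:
        drift  drift_plus_3
sensor                     
s3          5             8
s8          5             8
add column drift_plus_3_plus_5 = t['drift_plus_3'] + 5:
        drift  drift_plus_3  drift_plus_3_plus_5
sensor                                          
s3          5             8                   13
s8          5             8                   13
So mean() = 13.0.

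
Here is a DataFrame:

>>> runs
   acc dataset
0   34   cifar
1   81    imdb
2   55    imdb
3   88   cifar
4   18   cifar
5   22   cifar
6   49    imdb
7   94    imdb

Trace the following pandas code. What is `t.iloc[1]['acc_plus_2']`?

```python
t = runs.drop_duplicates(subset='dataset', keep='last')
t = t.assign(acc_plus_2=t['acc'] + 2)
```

96

drop duplicate dataset (keep=last):
   acc dataset
5   22   cifar
7   94    imdb
add column acc_plus_2 = t['acc'] + 2:
   acc dataset  acc_plus_2
5   22   cifar          24
7   94    imdb          96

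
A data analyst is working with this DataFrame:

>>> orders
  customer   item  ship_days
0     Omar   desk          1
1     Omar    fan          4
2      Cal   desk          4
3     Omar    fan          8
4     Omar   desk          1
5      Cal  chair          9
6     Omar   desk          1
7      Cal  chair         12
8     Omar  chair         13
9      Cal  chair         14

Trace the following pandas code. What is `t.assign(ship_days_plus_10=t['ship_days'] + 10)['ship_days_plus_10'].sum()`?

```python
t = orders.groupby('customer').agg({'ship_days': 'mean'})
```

group by customer, mean of ship_days:
          ship_days
customer           
Cal        9.750000
Omar       4.666667
add column ship_days_plus_10 = t['ship_days'] + 10:
          ship_days  ship_days_plus_10
customer                              
Cal        9.750000          19.750000
Omar       4.666667          14.666667
sum of column 'ship_days_plus_10' → 34.4166666667

34.4166666667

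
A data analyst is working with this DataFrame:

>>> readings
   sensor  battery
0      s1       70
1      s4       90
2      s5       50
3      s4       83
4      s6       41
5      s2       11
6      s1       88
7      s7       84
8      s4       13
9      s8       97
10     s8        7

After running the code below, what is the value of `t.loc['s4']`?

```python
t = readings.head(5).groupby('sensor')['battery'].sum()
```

173

take first 5 rows:
  sensor  battery
0     s1       70
1     s4       90
2     s5       50
3     s4       83
4     s6       41
group by sensor, sum of battery:
sensor
s1     70
s4    173
s5     50
s6     41
Name: battery, dtype: int64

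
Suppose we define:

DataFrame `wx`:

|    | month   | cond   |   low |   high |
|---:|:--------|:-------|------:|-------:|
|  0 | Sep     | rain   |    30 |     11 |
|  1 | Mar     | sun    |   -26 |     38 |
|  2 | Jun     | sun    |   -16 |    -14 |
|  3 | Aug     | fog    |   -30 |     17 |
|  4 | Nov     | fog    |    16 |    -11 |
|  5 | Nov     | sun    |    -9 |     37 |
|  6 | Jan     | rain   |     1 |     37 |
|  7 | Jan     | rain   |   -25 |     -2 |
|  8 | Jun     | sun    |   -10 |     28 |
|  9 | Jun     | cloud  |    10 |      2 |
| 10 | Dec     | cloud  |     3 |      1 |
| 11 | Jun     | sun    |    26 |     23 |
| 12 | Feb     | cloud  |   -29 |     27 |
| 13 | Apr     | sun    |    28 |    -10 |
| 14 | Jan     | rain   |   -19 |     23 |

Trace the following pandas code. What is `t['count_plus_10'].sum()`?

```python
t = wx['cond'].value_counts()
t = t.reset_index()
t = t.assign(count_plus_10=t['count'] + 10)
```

55

value_counts of cond:
cond
sun      6
rain     4
cloud    3
fog      2
Name: count, dtype: int64
reset_index():
    cond  count
0    sun      6
1   rain      4
2  cloud      3
3    fog      2
add column count_plus_10 = t['count'] + 10:
    cond  count  count_plus_10
0    sun      6             16
1   rain      4             14
2  cloud      3             13
3    fog      2             12
Hence 55.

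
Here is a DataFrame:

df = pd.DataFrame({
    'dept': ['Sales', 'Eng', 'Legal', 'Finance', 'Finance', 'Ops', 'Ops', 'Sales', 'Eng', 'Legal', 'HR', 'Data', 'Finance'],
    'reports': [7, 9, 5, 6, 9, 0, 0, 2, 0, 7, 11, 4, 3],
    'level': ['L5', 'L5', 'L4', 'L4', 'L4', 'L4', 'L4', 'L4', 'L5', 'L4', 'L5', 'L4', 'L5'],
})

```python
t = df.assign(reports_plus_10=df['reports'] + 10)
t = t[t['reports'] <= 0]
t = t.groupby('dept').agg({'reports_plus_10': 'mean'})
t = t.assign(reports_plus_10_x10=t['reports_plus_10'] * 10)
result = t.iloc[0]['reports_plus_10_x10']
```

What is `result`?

100.0

add column reports_plus_10 = df['reports'] + 10:
       dept  reports level  reports_plus_10
0     Sales        7    L5               17
1       Eng        9    L5               19
2     Legal        5    L4               15
3   Finance        6    L4               16
4   Finance        9    L4               19
5       Ops        0    L4               10
6       Ops        0    L4               10
7     Sales        2    L4               12
8       Eng        0    L5               10
9     Legal        7    L4               17
10       HR       11    L5               21
11     Data        4    L4               14
12  Finance        3    L5               13
filter rows where reports <= 0:
  dept  reports level  reports_plus_10
5  Ops        0    L4               10
6  Ops        0    L4               10
8  Eng        0    L5               10
group by dept, mean of reports_plus_10:
      reports_plus_10
dept                 
Eng              10.0
Ops              10.0
add column reports_plus_10_x10 = t['reports_plus_10'] * 10:
      reports_plus_10  reports_plus_10_x10
dept                                      
Eng              10.0                100.0
Ops              10.0                100.0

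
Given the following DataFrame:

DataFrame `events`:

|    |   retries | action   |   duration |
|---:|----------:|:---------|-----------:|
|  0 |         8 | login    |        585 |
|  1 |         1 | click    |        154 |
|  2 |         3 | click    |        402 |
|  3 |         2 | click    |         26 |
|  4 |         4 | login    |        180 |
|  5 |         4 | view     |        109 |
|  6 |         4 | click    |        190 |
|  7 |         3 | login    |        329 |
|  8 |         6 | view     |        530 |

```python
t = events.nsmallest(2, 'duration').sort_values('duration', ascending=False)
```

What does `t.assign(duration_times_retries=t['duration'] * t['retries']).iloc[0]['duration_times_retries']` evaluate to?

436

take 2 rows with smallest duration:
   retries action  duration
3        2  click        26
5        4   view       109
sort by duration descending:
   retries action  duration
5        4   view       109
3        2  click        26
add column duration_times_retries = t['duration'] * t['retries']:
   retries action  duration  duration_times_retries
5        4   view       109                     436
3        2  click        26                      52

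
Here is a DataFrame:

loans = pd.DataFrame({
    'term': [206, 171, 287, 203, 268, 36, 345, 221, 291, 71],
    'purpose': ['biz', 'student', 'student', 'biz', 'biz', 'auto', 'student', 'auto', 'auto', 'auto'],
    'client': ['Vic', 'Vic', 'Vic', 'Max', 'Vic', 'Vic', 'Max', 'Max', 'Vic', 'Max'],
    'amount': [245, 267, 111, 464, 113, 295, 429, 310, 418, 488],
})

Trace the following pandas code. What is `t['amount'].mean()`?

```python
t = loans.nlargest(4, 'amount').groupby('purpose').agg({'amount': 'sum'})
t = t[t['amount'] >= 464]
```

685.0

take 4 rows with largest amount:
   term  purpose client  amount
9    71     auto    Max     488
3   203      biz    Max     464
6   345  student    Max     429
8   291     auto    Vic     418
group by purpose, sum of amount:
         amount
purpose        
auto        906
biz         464
student     429
filter rows where amount >= 464:
         amount
purpose        
auto        906
biz         464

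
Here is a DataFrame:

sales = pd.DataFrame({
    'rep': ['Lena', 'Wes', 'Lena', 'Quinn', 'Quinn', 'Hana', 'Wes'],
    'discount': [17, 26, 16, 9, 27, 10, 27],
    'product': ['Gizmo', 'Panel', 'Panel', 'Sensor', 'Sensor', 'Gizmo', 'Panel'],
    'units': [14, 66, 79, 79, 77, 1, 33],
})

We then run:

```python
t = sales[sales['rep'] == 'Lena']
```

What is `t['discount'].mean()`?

filter rows where rep == 'Lena':
    rep  discount product  units
0  Lena        17   Gizmo     14
2  Lena        16   Panel     79
Taking the mean of column 'discount' gives 16.5.

16.5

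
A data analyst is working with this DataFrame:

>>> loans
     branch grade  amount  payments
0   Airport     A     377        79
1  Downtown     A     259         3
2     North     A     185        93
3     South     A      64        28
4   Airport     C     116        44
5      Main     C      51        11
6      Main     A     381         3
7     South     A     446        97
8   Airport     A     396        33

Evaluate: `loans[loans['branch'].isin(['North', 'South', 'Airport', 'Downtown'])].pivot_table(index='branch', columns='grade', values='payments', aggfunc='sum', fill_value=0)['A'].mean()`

83.25

filter rows where branch in ['North', 'South', 'Airport', 'Downtown']:
     branch grade  amount  payments
0   Airport     A     377        79
1  Downtown     A     259         3
2     North     A     185        93
3     South     A      64        28
4   Airport     C     116        44
7     South     A     446        97
8   Airport     A     396        33
pivot: rows=branch, cols=grade, sum(payments):
grade       A   C
branch           
Airport   112  44
Downtown    3   0
North      93   0
South     125   0
Taking the mean of column 'A' gives 83.25.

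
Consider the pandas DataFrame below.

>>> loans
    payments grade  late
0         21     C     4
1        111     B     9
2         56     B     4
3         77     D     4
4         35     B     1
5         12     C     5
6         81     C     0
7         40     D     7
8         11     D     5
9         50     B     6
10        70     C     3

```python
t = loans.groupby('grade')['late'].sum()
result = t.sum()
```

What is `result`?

group by grade, sum of late:
grade
B    20
C    12
D    16
Name: late, dtype: int64

48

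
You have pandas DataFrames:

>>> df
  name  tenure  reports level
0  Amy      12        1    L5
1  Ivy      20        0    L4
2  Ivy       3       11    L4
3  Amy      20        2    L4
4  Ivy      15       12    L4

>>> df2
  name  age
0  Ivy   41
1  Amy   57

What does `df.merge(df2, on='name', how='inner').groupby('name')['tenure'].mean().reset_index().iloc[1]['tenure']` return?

12.6666666667

merge on 'name' (how='inner') → 5 rows:
  name  tenure  reports level  age
0  Amy      12        1    L5   57
1  Ivy      20        0    L4   41
2  Ivy       3       11    L4   41
3  Amy      20        2    L4   57
4  Ivy      15       12    L4   41
group by name, mean of tenure:
name
Amy    16.000000
Ivy    12.666667
Name: tenure, dtype: float64
reset_index():
  name     tenure
0  Amy  16.000000
1  Ivy  12.666667
value at position 1, column 'tenure' → 12.6666666667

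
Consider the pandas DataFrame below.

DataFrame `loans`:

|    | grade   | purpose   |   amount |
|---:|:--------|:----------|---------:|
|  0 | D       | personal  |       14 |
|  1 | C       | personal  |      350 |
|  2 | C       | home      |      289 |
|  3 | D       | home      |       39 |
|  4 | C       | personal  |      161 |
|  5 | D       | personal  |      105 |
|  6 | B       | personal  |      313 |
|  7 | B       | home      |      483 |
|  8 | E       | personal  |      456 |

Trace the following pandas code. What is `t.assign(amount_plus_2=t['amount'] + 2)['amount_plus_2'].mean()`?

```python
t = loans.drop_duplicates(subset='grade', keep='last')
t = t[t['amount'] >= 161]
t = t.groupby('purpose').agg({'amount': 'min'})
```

324.0

drop duplicate grade (keep=last):
  grade   purpose  amount
4     C  personal     161
5     D  personal     105
7     B      home     483
8     E  personal     456
filter rows where amount >= 161:
  grade   purpose  amount
4     C  personal     161
7     B      home     483
8     E  personal     456
group by purpose, min of amount:
          amount
purpose         
home         483
personal     161
add column amount_plus_2 = t['amount'] + 2:
          amount  amount_plus_2
purpose                        
home         483            485
personal     161            163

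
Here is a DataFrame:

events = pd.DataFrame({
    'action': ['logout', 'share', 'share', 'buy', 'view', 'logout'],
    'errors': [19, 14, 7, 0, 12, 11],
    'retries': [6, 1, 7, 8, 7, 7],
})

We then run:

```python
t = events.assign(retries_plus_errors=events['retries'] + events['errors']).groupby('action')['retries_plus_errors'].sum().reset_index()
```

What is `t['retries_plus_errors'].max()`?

43

add column retries_plus_errors = events['retries'] + events['errors']:
   action  errors  retries  retries_plus_errors
0  logout      19        6                   25
1   share      14        1                   15
2   share       7        7                   14
3     buy       0        8                    8
4    view      12        7                   19
5  logout      11        7                   18
group by action, sum of retries_plus_errors:
action
buy        8
logout    43
share     29
view      19
Name: retries_plus_errors, dtype: int64
reset_index():
   action  retries_plus_errors
0     buy                    8
1  logout                   43
2   share                   29
3    view                   19
Then the max of column 'retries_plus_errors': 43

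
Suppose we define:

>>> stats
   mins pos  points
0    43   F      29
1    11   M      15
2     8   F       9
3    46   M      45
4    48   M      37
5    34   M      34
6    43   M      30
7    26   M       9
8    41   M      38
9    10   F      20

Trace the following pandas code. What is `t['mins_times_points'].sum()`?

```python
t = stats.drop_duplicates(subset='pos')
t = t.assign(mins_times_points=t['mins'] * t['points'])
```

drop duplicate pos (keep=first):
   mins pos  points
0    43   F      29
1    11   M      15
add column mins_times_points = t['mins'] * t['points']:
   mins pos  points  mins_times_points
0    43   F      29               1247
1    11   M      15                165
The sum of column 'mins_times_points' is 1412.

1412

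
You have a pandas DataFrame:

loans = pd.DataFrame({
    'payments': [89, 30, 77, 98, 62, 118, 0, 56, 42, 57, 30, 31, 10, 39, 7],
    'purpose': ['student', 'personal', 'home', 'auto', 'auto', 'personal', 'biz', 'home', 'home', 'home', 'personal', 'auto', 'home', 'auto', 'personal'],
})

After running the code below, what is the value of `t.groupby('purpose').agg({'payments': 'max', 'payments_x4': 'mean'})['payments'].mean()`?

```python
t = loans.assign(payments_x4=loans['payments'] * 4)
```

76.4

add column payments_x4 = loans['payments'] * 4:
    payments   purpose  payments_x4
0         89   student          356
1         30  personal          120
2         77      home          308
3         98      auto          392
4         62      auto          248
5        118  personal          472
6          0       biz            0
7         56      home          224
8         42      home          168
9         57      home          228
10        30  personal          120
11        31      auto          124
12        10      home           40
13        39      auto          156
14         7  personal           28
group by purpose: max(payments), mean(payments_x4):
          payments  payments_x4
purpose                        
auto            98        230.0
biz              0          0.0
home            77        193.6
personal       118        185.0
student         89        356.0
Hence 76.4.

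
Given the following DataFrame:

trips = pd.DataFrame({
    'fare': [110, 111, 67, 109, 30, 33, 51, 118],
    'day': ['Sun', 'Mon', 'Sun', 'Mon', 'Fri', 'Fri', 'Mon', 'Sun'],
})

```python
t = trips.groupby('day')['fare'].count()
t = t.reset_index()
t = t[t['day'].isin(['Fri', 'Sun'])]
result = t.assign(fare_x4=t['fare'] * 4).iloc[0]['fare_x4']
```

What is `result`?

8

group by day, count of fare:
day
Fri    2
Mon    3
Sun    3
Name: fare, dtype: int64
reset_index():
   day  fare
0  Fri     2
1  Mon     3
2  Sun     3
filter rows where day in ['Fri', 'Sun']:
   day  fare
0  Fri     2
2  Sun     3
add column fare_x4 = t['fare'] * 4:
   day  fare  fare_x4
0  Fri     2        8
2  Sun     3       12
The value at position 0, column 'fare_x4' is 8.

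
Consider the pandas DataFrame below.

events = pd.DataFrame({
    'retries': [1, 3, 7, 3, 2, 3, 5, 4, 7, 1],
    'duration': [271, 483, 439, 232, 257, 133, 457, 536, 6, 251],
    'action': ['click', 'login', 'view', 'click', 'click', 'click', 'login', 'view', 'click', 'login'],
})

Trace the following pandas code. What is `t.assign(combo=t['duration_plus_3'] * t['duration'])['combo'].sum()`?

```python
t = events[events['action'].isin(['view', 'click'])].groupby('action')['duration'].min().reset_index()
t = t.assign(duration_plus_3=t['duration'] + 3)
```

filter rows where action in ['view', 'click']:
   retries  duration action
0        1       271  click
2        7       439   view
3        3       232  click
4        2       257  click
5        3       133  click
7        4       536   view
8        7         6  click
group by action, min of duration:
action
click      6
view     439
Name: duration, dtype: int64
reset_index():
  action  duration
0  click         6
1   view       439
add column duration_plus_3 = t['duration'] + 3:
  action  duration  duration_plus_3
0  click         6                9
1   view       439              442
add column combo = t['duration_plus_3'] * t['duration']:
  action  duration  duration_plus_3   combo
0  click         6                9      54
1   view       439              442  194038
So sum() = 194092.

194092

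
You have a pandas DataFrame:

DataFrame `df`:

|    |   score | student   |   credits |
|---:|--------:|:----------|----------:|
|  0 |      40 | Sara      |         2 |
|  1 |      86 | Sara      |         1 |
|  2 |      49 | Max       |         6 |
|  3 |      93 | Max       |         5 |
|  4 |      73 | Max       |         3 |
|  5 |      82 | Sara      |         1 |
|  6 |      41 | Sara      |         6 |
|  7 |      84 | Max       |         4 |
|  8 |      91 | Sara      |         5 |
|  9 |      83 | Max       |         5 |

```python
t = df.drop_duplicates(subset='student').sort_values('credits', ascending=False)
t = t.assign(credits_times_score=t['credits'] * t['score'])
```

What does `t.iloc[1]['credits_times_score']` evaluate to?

drop duplicate student (keep=first):
   score student  credits
0     40    Sara        2
2     49     Max        6
sort by credits descending:
   score student  credits
2     49     Max        6
0     40    Sara        2
add column credits_times_score = t['credits'] * t['score']:
   score student  credits  credits_times_score
2     49     Max        6                  294
0     40    Sara        2                   80
Then the value at position 1, column 'credits_times_score': 80

80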